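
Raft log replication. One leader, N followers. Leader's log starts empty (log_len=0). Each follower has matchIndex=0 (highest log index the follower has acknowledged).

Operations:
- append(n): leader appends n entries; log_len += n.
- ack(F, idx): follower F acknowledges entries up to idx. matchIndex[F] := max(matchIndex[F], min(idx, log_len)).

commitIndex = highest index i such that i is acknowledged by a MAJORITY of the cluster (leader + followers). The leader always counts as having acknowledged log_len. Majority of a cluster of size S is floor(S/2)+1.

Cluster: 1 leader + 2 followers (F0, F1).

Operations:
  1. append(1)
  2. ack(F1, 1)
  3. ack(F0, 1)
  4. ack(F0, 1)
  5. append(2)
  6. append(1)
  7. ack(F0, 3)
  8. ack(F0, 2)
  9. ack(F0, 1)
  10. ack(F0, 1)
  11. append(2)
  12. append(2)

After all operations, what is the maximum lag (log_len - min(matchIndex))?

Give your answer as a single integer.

Op 1: append 1 -> log_len=1
Op 2: F1 acks idx 1 -> match: F0=0 F1=1; commitIndex=1
Op 3: F0 acks idx 1 -> match: F0=1 F1=1; commitIndex=1
Op 4: F0 acks idx 1 -> match: F0=1 F1=1; commitIndex=1
Op 5: append 2 -> log_len=3
Op 6: append 1 -> log_len=4
Op 7: F0 acks idx 3 -> match: F0=3 F1=1; commitIndex=3
Op 8: F0 acks idx 2 -> match: F0=3 F1=1; commitIndex=3
Op 9: F0 acks idx 1 -> match: F0=3 F1=1; commitIndex=3
Op 10: F0 acks idx 1 -> match: F0=3 F1=1; commitIndex=3
Op 11: append 2 -> log_len=6
Op 12: append 2 -> log_len=8

Answer: 7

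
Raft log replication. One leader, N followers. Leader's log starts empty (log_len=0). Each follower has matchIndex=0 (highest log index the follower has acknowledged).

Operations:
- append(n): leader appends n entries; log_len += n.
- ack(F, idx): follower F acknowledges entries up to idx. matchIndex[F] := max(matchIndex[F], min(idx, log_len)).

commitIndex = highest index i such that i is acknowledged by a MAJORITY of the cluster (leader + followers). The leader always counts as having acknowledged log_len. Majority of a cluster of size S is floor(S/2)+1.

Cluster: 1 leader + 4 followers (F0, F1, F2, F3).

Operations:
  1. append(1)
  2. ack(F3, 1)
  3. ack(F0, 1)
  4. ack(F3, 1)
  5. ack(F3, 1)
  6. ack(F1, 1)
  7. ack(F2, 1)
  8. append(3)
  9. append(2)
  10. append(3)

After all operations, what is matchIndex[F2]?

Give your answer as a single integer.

Op 1: append 1 -> log_len=1
Op 2: F3 acks idx 1 -> match: F0=0 F1=0 F2=0 F3=1; commitIndex=0
Op 3: F0 acks idx 1 -> match: F0=1 F1=0 F2=0 F3=1; commitIndex=1
Op 4: F3 acks idx 1 -> match: F0=1 F1=0 F2=0 F3=1; commitIndex=1
Op 5: F3 acks idx 1 -> match: F0=1 F1=0 F2=0 F3=1; commitIndex=1
Op 6: F1 acks idx 1 -> match: F0=1 F1=1 F2=0 F3=1; commitIndex=1
Op 7: F2 acks idx 1 -> match: F0=1 F1=1 F2=1 F3=1; commitIndex=1
Op 8: append 3 -> log_len=4
Op 9: append 2 -> log_len=6
Op 10: append 3 -> log_len=9

Answer: 1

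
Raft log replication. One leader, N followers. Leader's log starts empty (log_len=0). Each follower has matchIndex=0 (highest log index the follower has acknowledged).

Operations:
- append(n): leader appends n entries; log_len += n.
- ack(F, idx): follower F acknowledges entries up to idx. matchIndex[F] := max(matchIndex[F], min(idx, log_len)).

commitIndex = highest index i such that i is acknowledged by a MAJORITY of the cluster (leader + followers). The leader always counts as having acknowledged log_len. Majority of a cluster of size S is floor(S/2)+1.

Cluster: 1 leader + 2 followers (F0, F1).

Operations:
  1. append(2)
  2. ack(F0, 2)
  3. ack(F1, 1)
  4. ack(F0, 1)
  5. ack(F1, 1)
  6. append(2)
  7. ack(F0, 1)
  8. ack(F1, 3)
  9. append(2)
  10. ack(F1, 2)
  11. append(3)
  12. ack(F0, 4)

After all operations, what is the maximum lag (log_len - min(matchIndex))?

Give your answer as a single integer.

Op 1: append 2 -> log_len=2
Op 2: F0 acks idx 2 -> match: F0=2 F1=0; commitIndex=2
Op 3: F1 acks idx 1 -> match: F0=2 F1=1; commitIndex=2
Op 4: F0 acks idx 1 -> match: F0=2 F1=1; commitIndex=2
Op 5: F1 acks idx 1 -> match: F0=2 F1=1; commitIndex=2
Op 6: append 2 -> log_len=4
Op 7: F0 acks idx 1 -> match: F0=2 F1=1; commitIndex=2
Op 8: F1 acks idx 3 -> match: F0=2 F1=3; commitIndex=3
Op 9: append 2 -> log_len=6
Op 10: F1 acks idx 2 -> match: F0=2 F1=3; commitIndex=3
Op 11: append 3 -> log_len=9
Op 12: F0 acks idx 4 -> match: F0=4 F1=3; commitIndex=4

Answer: 6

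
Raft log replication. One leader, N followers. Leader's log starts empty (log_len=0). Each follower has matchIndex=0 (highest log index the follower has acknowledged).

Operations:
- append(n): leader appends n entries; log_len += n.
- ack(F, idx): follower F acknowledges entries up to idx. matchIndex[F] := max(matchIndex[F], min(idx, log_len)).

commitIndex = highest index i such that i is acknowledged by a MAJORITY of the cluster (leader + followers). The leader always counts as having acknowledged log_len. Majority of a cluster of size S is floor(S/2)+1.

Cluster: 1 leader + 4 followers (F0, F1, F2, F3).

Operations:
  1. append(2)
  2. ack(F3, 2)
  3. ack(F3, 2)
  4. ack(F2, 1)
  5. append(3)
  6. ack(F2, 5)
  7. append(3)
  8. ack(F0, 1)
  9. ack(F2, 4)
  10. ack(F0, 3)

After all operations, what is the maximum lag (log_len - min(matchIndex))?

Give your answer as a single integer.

Answer: 8

Derivation:
Op 1: append 2 -> log_len=2
Op 2: F3 acks idx 2 -> match: F0=0 F1=0 F2=0 F3=2; commitIndex=0
Op 3: F3 acks idx 2 -> match: F0=0 F1=0 F2=0 F3=2; commitIndex=0
Op 4: F2 acks idx 1 -> match: F0=0 F1=0 F2=1 F3=2; commitIndex=1
Op 5: append 3 -> log_len=5
Op 6: F2 acks idx 5 -> match: F0=0 F1=0 F2=5 F3=2; commitIndex=2
Op 7: append 3 -> log_len=8
Op 8: F0 acks idx 1 -> match: F0=1 F1=0 F2=5 F3=2; commitIndex=2
Op 9: F2 acks idx 4 -> match: F0=1 F1=0 F2=5 F3=2; commitIndex=2
Op 10: F0 acks idx 3 -> match: F0=3 F1=0 F2=5 F3=2; commitIndex=3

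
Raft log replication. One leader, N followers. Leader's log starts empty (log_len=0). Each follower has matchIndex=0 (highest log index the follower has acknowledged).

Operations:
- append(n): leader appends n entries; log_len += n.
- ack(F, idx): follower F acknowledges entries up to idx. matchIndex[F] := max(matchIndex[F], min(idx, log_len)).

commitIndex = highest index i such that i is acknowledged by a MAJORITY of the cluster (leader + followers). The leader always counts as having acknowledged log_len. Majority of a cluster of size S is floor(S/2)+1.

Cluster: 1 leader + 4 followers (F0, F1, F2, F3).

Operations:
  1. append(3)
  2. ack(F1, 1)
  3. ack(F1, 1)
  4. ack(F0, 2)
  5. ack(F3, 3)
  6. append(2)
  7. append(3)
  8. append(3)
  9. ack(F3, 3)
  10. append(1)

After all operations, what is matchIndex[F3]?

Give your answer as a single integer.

Op 1: append 3 -> log_len=3
Op 2: F1 acks idx 1 -> match: F0=0 F1=1 F2=0 F3=0; commitIndex=0
Op 3: F1 acks idx 1 -> match: F0=0 F1=1 F2=0 F3=0; commitIndex=0
Op 4: F0 acks idx 2 -> match: F0=2 F1=1 F2=0 F3=0; commitIndex=1
Op 5: F3 acks idx 3 -> match: F0=2 F1=1 F2=0 F3=3; commitIndex=2
Op 6: append 2 -> log_len=5
Op 7: append 3 -> log_len=8
Op 8: append 3 -> log_len=11
Op 9: F3 acks idx 3 -> match: F0=2 F1=1 F2=0 F3=3; commitIndex=2
Op 10: append 1 -> log_len=12

Answer: 3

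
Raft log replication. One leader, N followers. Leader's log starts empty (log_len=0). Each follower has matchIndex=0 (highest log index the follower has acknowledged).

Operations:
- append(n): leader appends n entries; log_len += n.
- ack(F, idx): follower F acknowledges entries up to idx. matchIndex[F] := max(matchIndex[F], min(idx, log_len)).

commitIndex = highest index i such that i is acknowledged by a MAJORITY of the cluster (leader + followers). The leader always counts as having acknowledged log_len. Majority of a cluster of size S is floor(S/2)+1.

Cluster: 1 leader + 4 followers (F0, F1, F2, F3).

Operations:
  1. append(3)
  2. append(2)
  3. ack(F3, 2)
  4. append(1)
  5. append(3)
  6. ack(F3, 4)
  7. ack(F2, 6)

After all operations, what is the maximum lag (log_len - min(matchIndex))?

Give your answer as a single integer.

Answer: 9

Derivation:
Op 1: append 3 -> log_len=3
Op 2: append 2 -> log_len=5
Op 3: F3 acks idx 2 -> match: F0=0 F1=0 F2=0 F3=2; commitIndex=0
Op 4: append 1 -> log_len=6
Op 5: append 3 -> log_len=9
Op 6: F3 acks idx 4 -> match: F0=0 F1=0 F2=0 F3=4; commitIndex=0
Op 7: F2 acks idx 6 -> match: F0=0 F1=0 F2=6 F3=4; commitIndex=4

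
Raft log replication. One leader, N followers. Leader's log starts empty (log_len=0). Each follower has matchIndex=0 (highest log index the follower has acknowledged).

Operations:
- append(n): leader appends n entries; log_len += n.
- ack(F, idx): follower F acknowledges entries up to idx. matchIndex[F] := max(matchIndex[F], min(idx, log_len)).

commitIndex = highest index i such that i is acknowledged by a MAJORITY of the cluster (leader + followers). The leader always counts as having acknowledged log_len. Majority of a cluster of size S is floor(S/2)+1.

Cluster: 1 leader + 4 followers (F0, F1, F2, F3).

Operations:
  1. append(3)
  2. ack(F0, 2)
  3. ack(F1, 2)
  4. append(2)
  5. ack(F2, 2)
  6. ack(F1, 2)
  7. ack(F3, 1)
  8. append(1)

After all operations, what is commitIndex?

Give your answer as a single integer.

Answer: 2

Derivation:
Op 1: append 3 -> log_len=3
Op 2: F0 acks idx 2 -> match: F0=2 F1=0 F2=0 F3=0; commitIndex=0
Op 3: F1 acks idx 2 -> match: F0=2 F1=2 F2=0 F3=0; commitIndex=2
Op 4: append 2 -> log_len=5
Op 5: F2 acks idx 2 -> match: F0=2 F1=2 F2=2 F3=0; commitIndex=2
Op 6: F1 acks idx 2 -> match: F0=2 F1=2 F2=2 F3=0; commitIndex=2
Op 7: F3 acks idx 1 -> match: F0=2 F1=2 F2=2 F3=1; commitIndex=2
Op 8: append 1 -> log_len=6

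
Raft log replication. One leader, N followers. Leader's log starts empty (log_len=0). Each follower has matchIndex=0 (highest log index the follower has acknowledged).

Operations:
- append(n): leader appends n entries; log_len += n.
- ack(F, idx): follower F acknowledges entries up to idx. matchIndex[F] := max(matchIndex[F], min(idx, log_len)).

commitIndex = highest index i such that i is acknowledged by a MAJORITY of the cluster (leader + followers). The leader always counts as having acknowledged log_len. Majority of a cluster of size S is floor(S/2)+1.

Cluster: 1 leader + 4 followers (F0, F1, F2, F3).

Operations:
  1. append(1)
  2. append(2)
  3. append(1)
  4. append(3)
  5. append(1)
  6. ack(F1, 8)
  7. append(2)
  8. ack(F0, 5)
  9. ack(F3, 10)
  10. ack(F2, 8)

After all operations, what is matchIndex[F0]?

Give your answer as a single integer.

Answer: 5

Derivation:
Op 1: append 1 -> log_len=1
Op 2: append 2 -> log_len=3
Op 3: append 1 -> log_len=4
Op 4: append 3 -> log_len=7
Op 5: append 1 -> log_len=8
Op 6: F1 acks idx 8 -> match: F0=0 F1=8 F2=0 F3=0; commitIndex=0
Op 7: append 2 -> log_len=10
Op 8: F0 acks idx 5 -> match: F0=5 F1=8 F2=0 F3=0; commitIndex=5
Op 9: F3 acks idx 10 -> match: F0=5 F1=8 F2=0 F3=10; commitIndex=8
Op 10: F2 acks idx 8 -> match: F0=5 F1=8 F2=8 F3=10; commitIndex=8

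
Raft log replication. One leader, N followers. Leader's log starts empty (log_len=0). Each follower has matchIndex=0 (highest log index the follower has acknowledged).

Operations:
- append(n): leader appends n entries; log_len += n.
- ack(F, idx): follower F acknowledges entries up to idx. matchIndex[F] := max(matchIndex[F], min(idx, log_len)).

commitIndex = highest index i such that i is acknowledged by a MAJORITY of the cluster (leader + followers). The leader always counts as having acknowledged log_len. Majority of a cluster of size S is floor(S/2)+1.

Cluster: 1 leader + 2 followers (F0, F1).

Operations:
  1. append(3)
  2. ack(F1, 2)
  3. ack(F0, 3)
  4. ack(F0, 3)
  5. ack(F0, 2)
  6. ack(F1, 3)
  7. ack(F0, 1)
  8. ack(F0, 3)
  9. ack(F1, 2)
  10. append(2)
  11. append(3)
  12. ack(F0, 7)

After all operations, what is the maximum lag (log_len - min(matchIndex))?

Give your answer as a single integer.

Op 1: append 3 -> log_len=3
Op 2: F1 acks idx 2 -> match: F0=0 F1=2; commitIndex=2
Op 3: F0 acks idx 3 -> match: F0=3 F1=2; commitIndex=3
Op 4: F0 acks idx 3 -> match: F0=3 F1=2; commitIndex=3
Op 5: F0 acks idx 2 -> match: F0=3 F1=2; commitIndex=3
Op 6: F1 acks idx 3 -> match: F0=3 F1=3; commitIndex=3
Op 7: F0 acks idx 1 -> match: F0=3 F1=3; commitIndex=3
Op 8: F0 acks idx 3 -> match: F0=3 F1=3; commitIndex=3
Op 9: F1 acks idx 2 -> match: F0=3 F1=3; commitIndex=3
Op 10: append 2 -> log_len=5
Op 11: append 3 -> log_len=8
Op 12: F0 acks idx 7 -> match: F0=7 F1=3; commitIndex=7

Answer: 5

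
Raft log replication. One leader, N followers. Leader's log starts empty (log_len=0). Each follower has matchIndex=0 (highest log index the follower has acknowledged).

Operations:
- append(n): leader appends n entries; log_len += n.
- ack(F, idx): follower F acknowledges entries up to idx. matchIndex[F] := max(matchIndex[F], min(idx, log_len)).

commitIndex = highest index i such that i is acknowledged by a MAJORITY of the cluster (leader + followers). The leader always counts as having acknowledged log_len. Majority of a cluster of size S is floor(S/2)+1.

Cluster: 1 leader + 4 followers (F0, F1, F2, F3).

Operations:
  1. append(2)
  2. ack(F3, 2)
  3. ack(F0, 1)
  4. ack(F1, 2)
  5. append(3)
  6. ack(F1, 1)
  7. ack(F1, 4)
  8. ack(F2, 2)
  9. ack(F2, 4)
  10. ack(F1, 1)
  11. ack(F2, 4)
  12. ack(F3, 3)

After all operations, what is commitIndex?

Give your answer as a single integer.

Op 1: append 2 -> log_len=2
Op 2: F3 acks idx 2 -> match: F0=0 F1=0 F2=0 F3=2; commitIndex=0
Op 3: F0 acks idx 1 -> match: F0=1 F1=0 F2=0 F3=2; commitIndex=1
Op 4: F1 acks idx 2 -> match: F0=1 F1=2 F2=0 F3=2; commitIndex=2
Op 5: append 3 -> log_len=5
Op 6: F1 acks idx 1 -> match: F0=1 F1=2 F2=0 F3=2; commitIndex=2
Op 7: F1 acks idx 4 -> match: F0=1 F1=4 F2=0 F3=2; commitIndex=2
Op 8: F2 acks idx 2 -> match: F0=1 F1=4 F2=2 F3=2; commitIndex=2
Op 9: F2 acks idx 4 -> match: F0=1 F1=4 F2=4 F3=2; commitIndex=4
Op 10: F1 acks idx 1 -> match: F0=1 F1=4 F2=4 F3=2; commitIndex=4
Op 11: F2 acks idx 4 -> match: F0=1 F1=4 F2=4 F3=2; commitIndex=4
Op 12: F3 acks idx 3 -> match: F0=1 F1=4 F2=4 F3=3; commitIndex=4

Answer: 4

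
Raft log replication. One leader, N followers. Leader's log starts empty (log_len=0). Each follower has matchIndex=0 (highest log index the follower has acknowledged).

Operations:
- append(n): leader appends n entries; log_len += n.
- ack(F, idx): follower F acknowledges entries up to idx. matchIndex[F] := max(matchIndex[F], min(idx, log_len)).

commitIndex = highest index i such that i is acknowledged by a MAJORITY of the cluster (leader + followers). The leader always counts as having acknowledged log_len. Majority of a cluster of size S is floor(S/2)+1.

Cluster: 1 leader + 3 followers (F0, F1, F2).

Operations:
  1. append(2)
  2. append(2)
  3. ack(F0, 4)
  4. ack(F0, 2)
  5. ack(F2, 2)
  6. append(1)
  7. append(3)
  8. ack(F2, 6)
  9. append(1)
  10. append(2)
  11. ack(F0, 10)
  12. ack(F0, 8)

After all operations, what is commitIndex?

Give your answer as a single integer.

Answer: 6

Derivation:
Op 1: append 2 -> log_len=2
Op 2: append 2 -> log_len=4
Op 3: F0 acks idx 4 -> match: F0=4 F1=0 F2=0; commitIndex=0
Op 4: F0 acks idx 2 -> match: F0=4 F1=0 F2=0; commitIndex=0
Op 5: F2 acks idx 2 -> match: F0=4 F1=0 F2=2; commitIndex=2
Op 6: append 1 -> log_len=5
Op 7: append 3 -> log_len=8
Op 8: F2 acks idx 6 -> match: F0=4 F1=0 F2=6; commitIndex=4
Op 9: append 1 -> log_len=9
Op 10: append 2 -> log_len=11
Op 11: F0 acks idx 10 -> match: F0=10 F1=0 F2=6; commitIndex=6
Op 12: F0 acks idx 8 -> match: F0=10 F1=0 F2=6; commitIndex=6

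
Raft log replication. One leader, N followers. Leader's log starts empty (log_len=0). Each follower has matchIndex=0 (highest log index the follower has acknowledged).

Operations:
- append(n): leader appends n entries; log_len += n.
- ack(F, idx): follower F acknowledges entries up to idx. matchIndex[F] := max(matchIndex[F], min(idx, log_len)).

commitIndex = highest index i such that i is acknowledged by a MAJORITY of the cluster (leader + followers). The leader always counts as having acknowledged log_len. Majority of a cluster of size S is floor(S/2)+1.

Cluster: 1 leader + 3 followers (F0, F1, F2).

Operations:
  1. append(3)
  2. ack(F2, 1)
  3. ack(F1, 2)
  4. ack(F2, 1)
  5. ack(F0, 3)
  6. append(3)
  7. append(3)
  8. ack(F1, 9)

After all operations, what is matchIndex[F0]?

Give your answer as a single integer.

Answer: 3

Derivation:
Op 1: append 3 -> log_len=3
Op 2: F2 acks idx 1 -> match: F0=0 F1=0 F2=1; commitIndex=0
Op 3: F1 acks idx 2 -> match: F0=0 F1=2 F2=1; commitIndex=1
Op 4: F2 acks idx 1 -> match: F0=0 F1=2 F2=1; commitIndex=1
Op 5: F0 acks idx 3 -> match: F0=3 F1=2 F2=1; commitIndex=2
Op 6: append 3 -> log_len=6
Op 7: append 3 -> log_len=9
Op 8: F1 acks idx 9 -> match: F0=3 F1=9 F2=1; commitIndex=3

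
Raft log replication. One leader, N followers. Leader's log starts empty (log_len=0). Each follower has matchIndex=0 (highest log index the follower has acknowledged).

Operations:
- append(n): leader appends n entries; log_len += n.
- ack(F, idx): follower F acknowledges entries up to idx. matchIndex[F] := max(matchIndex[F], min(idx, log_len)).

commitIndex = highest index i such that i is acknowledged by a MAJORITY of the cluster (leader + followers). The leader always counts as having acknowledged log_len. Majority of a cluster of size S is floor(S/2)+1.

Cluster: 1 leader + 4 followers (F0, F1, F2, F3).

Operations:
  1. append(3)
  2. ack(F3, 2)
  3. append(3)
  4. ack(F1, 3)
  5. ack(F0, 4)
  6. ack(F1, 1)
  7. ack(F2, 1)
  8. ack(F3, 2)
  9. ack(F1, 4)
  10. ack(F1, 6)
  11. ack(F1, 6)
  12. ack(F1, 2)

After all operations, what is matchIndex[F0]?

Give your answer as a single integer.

Answer: 4

Derivation:
Op 1: append 3 -> log_len=3
Op 2: F3 acks idx 2 -> match: F0=0 F1=0 F2=0 F3=2; commitIndex=0
Op 3: append 3 -> log_len=6
Op 4: F1 acks idx 3 -> match: F0=0 F1=3 F2=0 F3=2; commitIndex=2
Op 5: F0 acks idx 4 -> match: F0=4 F1=3 F2=0 F3=2; commitIndex=3
Op 6: F1 acks idx 1 -> match: F0=4 F1=3 F2=0 F3=2; commitIndex=3
Op 7: F2 acks idx 1 -> match: F0=4 F1=3 F2=1 F3=2; commitIndex=3
Op 8: F3 acks idx 2 -> match: F0=4 F1=3 F2=1 F3=2; commitIndex=3
Op 9: F1 acks idx 4 -> match: F0=4 F1=4 F2=1 F3=2; commitIndex=4
Op 10: F1 acks idx 6 -> match: F0=4 F1=6 F2=1 F3=2; commitIndex=4
Op 11: F1 acks idx 6 -> match: F0=4 F1=6 F2=1 F3=2; commitIndex=4
Op 12: F1 acks idx 2 -> match: F0=4 F1=6 F2=1 F3=2; commitIndex=4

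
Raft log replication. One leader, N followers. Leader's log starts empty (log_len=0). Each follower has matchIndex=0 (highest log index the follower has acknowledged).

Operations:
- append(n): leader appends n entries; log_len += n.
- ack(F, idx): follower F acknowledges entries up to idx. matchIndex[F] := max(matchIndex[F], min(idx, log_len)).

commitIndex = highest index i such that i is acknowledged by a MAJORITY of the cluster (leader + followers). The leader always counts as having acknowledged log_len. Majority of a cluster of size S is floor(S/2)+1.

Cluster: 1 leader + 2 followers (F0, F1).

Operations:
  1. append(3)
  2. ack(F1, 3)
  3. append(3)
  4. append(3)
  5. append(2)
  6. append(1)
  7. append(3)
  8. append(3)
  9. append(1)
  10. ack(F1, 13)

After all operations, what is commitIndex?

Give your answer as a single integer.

Op 1: append 3 -> log_len=3
Op 2: F1 acks idx 3 -> match: F0=0 F1=3; commitIndex=3
Op 3: append 3 -> log_len=6
Op 4: append 3 -> log_len=9
Op 5: append 2 -> log_len=11
Op 6: append 1 -> log_len=12
Op 7: append 3 -> log_len=15
Op 8: append 3 -> log_len=18
Op 9: append 1 -> log_len=19
Op 10: F1 acks idx 13 -> match: F0=0 F1=13; commitIndex=13

Answer: 13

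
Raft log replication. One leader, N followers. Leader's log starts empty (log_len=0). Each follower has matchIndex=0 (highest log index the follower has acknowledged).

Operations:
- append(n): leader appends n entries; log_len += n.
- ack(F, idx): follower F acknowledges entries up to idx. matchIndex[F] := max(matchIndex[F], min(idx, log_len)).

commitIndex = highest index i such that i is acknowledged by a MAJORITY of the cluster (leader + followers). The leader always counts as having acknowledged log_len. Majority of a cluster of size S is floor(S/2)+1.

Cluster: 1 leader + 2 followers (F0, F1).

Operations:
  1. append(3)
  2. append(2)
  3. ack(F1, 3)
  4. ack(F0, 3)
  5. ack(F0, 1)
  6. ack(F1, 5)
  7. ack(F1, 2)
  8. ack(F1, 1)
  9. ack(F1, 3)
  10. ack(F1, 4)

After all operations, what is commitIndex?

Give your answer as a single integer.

Op 1: append 3 -> log_len=3
Op 2: append 2 -> log_len=5
Op 3: F1 acks idx 3 -> match: F0=0 F1=3; commitIndex=3
Op 4: F0 acks idx 3 -> match: F0=3 F1=3; commitIndex=3
Op 5: F0 acks idx 1 -> match: F0=3 F1=3; commitIndex=3
Op 6: F1 acks idx 5 -> match: F0=3 F1=5; commitIndex=5
Op 7: F1 acks idx 2 -> match: F0=3 F1=5; commitIndex=5
Op 8: F1 acks idx 1 -> match: F0=3 F1=5; commitIndex=5
Op 9: F1 acks idx 3 -> match: F0=3 F1=5; commitIndex=5
Op 10: F1 acks idx 4 -> match: F0=3 F1=5; commitIndex=5

Answer: 5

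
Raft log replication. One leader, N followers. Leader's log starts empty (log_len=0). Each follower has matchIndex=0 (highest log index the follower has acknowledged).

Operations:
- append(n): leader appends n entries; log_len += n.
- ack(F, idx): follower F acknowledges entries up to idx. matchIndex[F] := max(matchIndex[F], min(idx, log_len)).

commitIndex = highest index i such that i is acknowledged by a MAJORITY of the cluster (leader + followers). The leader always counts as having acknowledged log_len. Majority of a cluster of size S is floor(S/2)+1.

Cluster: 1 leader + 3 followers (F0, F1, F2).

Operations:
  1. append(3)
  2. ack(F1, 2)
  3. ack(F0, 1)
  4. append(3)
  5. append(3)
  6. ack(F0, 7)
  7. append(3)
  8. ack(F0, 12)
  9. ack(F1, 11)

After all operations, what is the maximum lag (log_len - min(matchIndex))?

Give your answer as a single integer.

Op 1: append 3 -> log_len=3
Op 2: F1 acks idx 2 -> match: F0=0 F1=2 F2=0; commitIndex=0
Op 3: F0 acks idx 1 -> match: F0=1 F1=2 F2=0; commitIndex=1
Op 4: append 3 -> log_len=6
Op 5: append 3 -> log_len=9
Op 6: F0 acks idx 7 -> match: F0=7 F1=2 F2=0; commitIndex=2
Op 7: append 3 -> log_len=12
Op 8: F0 acks idx 12 -> match: F0=12 F1=2 F2=0; commitIndex=2
Op 9: F1 acks idx 11 -> match: F0=12 F1=11 F2=0; commitIndex=11

Answer: 12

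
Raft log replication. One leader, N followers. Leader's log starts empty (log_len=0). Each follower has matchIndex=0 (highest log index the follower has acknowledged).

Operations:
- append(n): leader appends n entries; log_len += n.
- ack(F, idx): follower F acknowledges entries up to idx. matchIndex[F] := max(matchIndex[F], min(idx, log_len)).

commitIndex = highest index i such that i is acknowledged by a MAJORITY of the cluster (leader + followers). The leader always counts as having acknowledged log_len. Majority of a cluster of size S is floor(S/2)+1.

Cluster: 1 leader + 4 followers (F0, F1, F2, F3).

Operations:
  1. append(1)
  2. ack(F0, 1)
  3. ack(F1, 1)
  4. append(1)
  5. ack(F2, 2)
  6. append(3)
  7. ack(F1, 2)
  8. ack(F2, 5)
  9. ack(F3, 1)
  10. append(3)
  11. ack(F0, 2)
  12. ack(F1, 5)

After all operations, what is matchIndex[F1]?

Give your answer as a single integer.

Answer: 5

Derivation:
Op 1: append 1 -> log_len=1
Op 2: F0 acks idx 1 -> match: F0=1 F1=0 F2=0 F3=0; commitIndex=0
Op 3: F1 acks idx 1 -> match: F0=1 F1=1 F2=0 F3=0; commitIndex=1
Op 4: append 1 -> log_len=2
Op 5: F2 acks idx 2 -> match: F0=1 F1=1 F2=2 F3=0; commitIndex=1
Op 6: append 3 -> log_len=5
Op 7: F1 acks idx 2 -> match: F0=1 F1=2 F2=2 F3=0; commitIndex=2
Op 8: F2 acks idx 5 -> match: F0=1 F1=2 F2=5 F3=0; commitIndex=2
Op 9: F3 acks idx 1 -> match: F0=1 F1=2 F2=5 F3=1; commitIndex=2
Op 10: append 3 -> log_len=8
Op 11: F0 acks idx 2 -> match: F0=2 F1=2 F2=5 F3=1; commitIndex=2
Op 12: F1 acks idx 5 -> match: F0=2 F1=5 F2=5 F3=1; commitIndex=5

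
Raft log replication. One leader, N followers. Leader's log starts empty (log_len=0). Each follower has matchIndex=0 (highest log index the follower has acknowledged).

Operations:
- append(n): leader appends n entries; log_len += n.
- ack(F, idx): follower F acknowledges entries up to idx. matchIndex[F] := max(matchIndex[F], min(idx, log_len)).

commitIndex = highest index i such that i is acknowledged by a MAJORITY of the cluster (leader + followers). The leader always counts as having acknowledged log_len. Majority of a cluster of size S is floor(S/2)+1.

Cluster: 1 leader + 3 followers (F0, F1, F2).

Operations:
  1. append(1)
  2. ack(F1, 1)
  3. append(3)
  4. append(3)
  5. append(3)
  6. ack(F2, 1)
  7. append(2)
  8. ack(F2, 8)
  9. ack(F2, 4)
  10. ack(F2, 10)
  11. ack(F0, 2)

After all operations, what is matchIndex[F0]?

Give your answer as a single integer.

Op 1: append 1 -> log_len=1
Op 2: F1 acks idx 1 -> match: F0=0 F1=1 F2=0; commitIndex=0
Op 3: append 3 -> log_len=4
Op 4: append 3 -> log_len=7
Op 5: append 3 -> log_len=10
Op 6: F2 acks idx 1 -> match: F0=0 F1=1 F2=1; commitIndex=1
Op 7: append 2 -> log_len=12
Op 8: F2 acks idx 8 -> match: F0=0 F1=1 F2=8; commitIndex=1
Op 9: F2 acks idx 4 -> match: F0=0 F1=1 F2=8; commitIndex=1
Op 10: F2 acks idx 10 -> match: F0=0 F1=1 F2=10; commitIndex=1
Op 11: F0 acks idx 2 -> match: F0=2 F1=1 F2=10; commitIndex=2

Answer: 2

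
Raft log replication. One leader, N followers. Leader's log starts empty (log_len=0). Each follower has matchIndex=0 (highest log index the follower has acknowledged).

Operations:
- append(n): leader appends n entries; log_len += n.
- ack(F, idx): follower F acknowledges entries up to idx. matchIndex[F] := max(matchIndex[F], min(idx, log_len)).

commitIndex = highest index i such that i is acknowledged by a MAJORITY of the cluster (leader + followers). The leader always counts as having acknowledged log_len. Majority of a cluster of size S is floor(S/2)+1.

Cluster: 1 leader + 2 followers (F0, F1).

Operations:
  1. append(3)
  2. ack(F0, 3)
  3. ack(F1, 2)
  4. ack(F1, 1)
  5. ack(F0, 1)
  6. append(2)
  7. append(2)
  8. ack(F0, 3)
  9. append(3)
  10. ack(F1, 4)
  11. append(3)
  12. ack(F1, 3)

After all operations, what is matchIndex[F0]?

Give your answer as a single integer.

Answer: 3

Derivation:
Op 1: append 3 -> log_len=3
Op 2: F0 acks idx 3 -> match: F0=3 F1=0; commitIndex=3
Op 3: F1 acks idx 2 -> match: F0=3 F1=2; commitIndex=3
Op 4: F1 acks idx 1 -> match: F0=3 F1=2; commitIndex=3
Op 5: F0 acks idx 1 -> match: F0=3 F1=2; commitIndex=3
Op 6: append 2 -> log_len=5
Op 7: append 2 -> log_len=7
Op 8: F0 acks idx 3 -> match: F0=3 F1=2; commitIndex=3
Op 9: append 3 -> log_len=10
Op 10: F1 acks idx 4 -> match: F0=3 F1=4; commitIndex=4
Op 11: append 3 -> log_len=13
Op 12: F1 acks idx 3 -> match: F0=3 F1=4; commitIndex=4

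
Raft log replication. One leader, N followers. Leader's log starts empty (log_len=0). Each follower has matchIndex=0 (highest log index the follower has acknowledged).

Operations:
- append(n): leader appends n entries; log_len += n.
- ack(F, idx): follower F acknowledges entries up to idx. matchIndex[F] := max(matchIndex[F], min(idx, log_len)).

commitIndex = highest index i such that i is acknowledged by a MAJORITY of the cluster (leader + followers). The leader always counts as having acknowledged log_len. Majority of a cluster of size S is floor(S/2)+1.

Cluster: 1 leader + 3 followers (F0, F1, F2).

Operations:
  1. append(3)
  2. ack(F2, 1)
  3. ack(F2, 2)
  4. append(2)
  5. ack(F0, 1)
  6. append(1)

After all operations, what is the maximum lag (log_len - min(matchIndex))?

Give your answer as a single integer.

Answer: 6

Derivation:
Op 1: append 3 -> log_len=3
Op 2: F2 acks idx 1 -> match: F0=0 F1=0 F2=1; commitIndex=0
Op 3: F2 acks idx 2 -> match: F0=0 F1=0 F2=2; commitIndex=0
Op 4: append 2 -> log_len=5
Op 5: F0 acks idx 1 -> match: F0=1 F1=0 F2=2; commitIndex=1
Op 6: append 1 -> log_len=6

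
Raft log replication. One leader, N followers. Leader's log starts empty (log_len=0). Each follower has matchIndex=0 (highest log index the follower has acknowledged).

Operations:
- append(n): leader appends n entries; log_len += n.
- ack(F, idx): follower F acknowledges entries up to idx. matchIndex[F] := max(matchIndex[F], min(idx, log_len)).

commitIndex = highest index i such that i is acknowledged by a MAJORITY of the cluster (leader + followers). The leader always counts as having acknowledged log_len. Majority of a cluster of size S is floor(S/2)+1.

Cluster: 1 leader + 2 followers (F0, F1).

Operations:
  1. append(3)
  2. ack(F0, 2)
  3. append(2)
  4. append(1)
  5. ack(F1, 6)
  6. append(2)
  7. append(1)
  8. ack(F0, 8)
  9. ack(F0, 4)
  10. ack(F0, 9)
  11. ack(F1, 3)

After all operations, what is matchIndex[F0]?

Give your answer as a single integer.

Op 1: append 3 -> log_len=3
Op 2: F0 acks idx 2 -> match: F0=2 F1=0; commitIndex=2
Op 3: append 2 -> log_len=5
Op 4: append 1 -> log_len=6
Op 5: F1 acks idx 6 -> match: F0=2 F1=6; commitIndex=6
Op 6: append 2 -> log_len=8
Op 7: append 1 -> log_len=9
Op 8: F0 acks idx 8 -> match: F0=8 F1=6; commitIndex=8
Op 9: F0 acks idx 4 -> match: F0=8 F1=6; commitIndex=8
Op 10: F0 acks idx 9 -> match: F0=9 F1=6; commitIndex=9
Op 11: F1 acks idx 3 -> match: F0=9 F1=6; commitIndex=9

Answer: 9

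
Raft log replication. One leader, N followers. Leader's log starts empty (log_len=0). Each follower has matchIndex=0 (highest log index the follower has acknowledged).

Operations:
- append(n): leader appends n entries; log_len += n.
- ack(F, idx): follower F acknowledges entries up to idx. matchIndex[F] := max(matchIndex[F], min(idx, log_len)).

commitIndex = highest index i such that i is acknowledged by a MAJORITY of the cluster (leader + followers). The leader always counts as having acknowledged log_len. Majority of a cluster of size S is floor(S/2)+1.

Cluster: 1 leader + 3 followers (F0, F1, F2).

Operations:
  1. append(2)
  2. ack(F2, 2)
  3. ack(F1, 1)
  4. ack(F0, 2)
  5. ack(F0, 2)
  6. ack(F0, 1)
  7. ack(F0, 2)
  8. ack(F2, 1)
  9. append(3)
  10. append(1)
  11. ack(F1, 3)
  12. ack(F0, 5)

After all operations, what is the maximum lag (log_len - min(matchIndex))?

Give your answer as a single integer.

Answer: 4

Derivation:
Op 1: append 2 -> log_len=2
Op 2: F2 acks idx 2 -> match: F0=0 F1=0 F2=2; commitIndex=0
Op 3: F1 acks idx 1 -> match: F0=0 F1=1 F2=2; commitIndex=1
Op 4: F0 acks idx 2 -> match: F0=2 F1=1 F2=2; commitIndex=2
Op 5: F0 acks idx 2 -> match: F0=2 F1=1 F2=2; commitIndex=2
Op 6: F0 acks idx 1 -> match: F0=2 F1=1 F2=2; commitIndex=2
Op 7: F0 acks idx 2 -> match: F0=2 F1=1 F2=2; commitIndex=2
Op 8: F2 acks idx 1 -> match: F0=2 F1=1 F2=2; commitIndex=2
Op 9: append 3 -> log_len=5
Op 10: append 1 -> log_len=6
Op 11: F1 acks idx 3 -> match: F0=2 F1=3 F2=2; commitIndex=2
Op 12: F0 acks idx 5 -> match: F0=5 F1=3 F2=2; commitIndex=3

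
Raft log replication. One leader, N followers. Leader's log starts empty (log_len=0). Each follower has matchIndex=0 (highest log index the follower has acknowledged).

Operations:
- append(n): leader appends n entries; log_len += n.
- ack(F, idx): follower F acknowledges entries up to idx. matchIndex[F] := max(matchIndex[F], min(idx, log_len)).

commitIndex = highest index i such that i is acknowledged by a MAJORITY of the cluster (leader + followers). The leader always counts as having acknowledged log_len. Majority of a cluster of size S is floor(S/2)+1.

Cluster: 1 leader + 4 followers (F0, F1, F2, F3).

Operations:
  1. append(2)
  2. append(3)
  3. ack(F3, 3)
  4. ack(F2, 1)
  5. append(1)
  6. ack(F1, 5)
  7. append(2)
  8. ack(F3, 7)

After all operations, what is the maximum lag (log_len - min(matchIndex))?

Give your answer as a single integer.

Answer: 8

Derivation:
Op 1: append 2 -> log_len=2
Op 2: append 3 -> log_len=5
Op 3: F3 acks idx 3 -> match: F0=0 F1=0 F2=0 F3=3; commitIndex=0
Op 4: F2 acks idx 1 -> match: F0=0 F1=0 F2=1 F3=3; commitIndex=1
Op 5: append 1 -> log_len=6
Op 6: F1 acks idx 5 -> match: F0=0 F1=5 F2=1 F3=3; commitIndex=3
Op 7: append 2 -> log_len=8
Op 8: F3 acks idx 7 -> match: F0=0 F1=5 F2=1 F3=7; commitIndex=5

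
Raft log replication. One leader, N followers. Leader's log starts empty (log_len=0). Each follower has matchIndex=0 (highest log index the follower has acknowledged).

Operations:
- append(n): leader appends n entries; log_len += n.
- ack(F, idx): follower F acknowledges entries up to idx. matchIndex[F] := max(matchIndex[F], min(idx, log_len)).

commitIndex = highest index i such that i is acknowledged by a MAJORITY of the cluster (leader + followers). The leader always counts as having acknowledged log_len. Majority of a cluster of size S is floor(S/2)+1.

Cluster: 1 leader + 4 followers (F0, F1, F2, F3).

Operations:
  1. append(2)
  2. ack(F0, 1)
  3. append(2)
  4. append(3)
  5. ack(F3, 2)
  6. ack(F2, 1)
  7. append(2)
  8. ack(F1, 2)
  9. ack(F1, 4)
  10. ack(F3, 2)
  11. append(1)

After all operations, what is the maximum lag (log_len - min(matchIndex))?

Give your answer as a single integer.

Answer: 9

Derivation:
Op 1: append 2 -> log_len=2
Op 2: F0 acks idx 1 -> match: F0=1 F1=0 F2=0 F3=0; commitIndex=0
Op 3: append 2 -> log_len=4
Op 4: append 3 -> log_len=7
Op 5: F3 acks idx 2 -> match: F0=1 F1=0 F2=0 F3=2; commitIndex=1
Op 6: F2 acks idx 1 -> match: F0=1 F1=0 F2=1 F3=2; commitIndex=1
Op 7: append 2 -> log_len=9
Op 8: F1 acks idx 2 -> match: F0=1 F1=2 F2=1 F3=2; commitIndex=2
Op 9: F1 acks idx 4 -> match: F0=1 F1=4 F2=1 F3=2; commitIndex=2
Op 10: F3 acks idx 2 -> match: F0=1 F1=4 F2=1 F3=2; commitIndex=2
Op 11: append 1 -> log_len=10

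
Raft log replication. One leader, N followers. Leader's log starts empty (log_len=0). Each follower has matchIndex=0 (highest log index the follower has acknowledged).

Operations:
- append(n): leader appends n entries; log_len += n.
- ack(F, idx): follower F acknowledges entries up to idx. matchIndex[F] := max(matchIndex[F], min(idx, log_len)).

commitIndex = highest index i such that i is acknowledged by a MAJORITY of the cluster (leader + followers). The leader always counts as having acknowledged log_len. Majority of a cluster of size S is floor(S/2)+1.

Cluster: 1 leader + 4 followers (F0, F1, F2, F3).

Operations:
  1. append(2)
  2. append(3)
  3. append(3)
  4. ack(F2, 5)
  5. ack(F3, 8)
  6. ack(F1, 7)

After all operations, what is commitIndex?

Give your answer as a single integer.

Answer: 7

Derivation:
Op 1: append 2 -> log_len=2
Op 2: append 3 -> log_len=5
Op 3: append 3 -> log_len=8
Op 4: F2 acks idx 5 -> match: F0=0 F1=0 F2=5 F3=0; commitIndex=0
Op 5: F3 acks idx 8 -> match: F0=0 F1=0 F2=5 F3=8; commitIndex=5
Op 6: F1 acks idx 7 -> match: F0=0 F1=7 F2=5 F3=8; commitIndex=7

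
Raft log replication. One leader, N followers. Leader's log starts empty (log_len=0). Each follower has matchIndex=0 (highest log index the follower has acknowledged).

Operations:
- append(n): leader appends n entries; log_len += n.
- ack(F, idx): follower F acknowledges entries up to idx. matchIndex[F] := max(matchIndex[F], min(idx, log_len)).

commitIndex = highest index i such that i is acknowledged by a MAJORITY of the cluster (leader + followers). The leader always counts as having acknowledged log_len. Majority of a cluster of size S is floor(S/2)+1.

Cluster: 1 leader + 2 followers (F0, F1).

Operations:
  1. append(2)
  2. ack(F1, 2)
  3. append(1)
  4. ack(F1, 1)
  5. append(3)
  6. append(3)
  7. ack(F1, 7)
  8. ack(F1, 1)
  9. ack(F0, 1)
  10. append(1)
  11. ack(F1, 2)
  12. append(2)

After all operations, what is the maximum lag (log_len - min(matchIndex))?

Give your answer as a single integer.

Op 1: append 2 -> log_len=2
Op 2: F1 acks idx 2 -> match: F0=0 F1=2; commitIndex=2
Op 3: append 1 -> log_len=3
Op 4: F1 acks idx 1 -> match: F0=0 F1=2; commitIndex=2
Op 5: append 3 -> log_len=6
Op 6: append 3 -> log_len=9
Op 7: F1 acks idx 7 -> match: F0=0 F1=7; commitIndex=7
Op 8: F1 acks idx 1 -> match: F0=0 F1=7; commitIndex=7
Op 9: F0 acks idx 1 -> match: F0=1 F1=7; commitIndex=7
Op 10: append 1 -> log_len=10
Op 11: F1 acks idx 2 -> match: F0=1 F1=7; commitIndex=7
Op 12: append 2 -> log_len=12

Answer: 11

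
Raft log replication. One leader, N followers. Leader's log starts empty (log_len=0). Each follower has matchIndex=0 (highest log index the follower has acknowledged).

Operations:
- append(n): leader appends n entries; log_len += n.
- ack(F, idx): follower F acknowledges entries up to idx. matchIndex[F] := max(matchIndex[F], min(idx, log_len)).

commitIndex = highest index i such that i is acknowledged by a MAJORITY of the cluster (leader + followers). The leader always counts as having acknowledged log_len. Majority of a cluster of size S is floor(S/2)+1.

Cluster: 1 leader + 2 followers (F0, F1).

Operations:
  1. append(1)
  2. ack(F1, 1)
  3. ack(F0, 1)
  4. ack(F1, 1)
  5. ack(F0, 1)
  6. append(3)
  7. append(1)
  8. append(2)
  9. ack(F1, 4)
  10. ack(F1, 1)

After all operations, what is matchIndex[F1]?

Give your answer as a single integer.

Answer: 4

Derivation:
Op 1: append 1 -> log_len=1
Op 2: F1 acks idx 1 -> match: F0=0 F1=1; commitIndex=1
Op 3: F0 acks idx 1 -> match: F0=1 F1=1; commitIndex=1
Op 4: F1 acks idx 1 -> match: F0=1 F1=1; commitIndex=1
Op 5: F0 acks idx 1 -> match: F0=1 F1=1; commitIndex=1
Op 6: append 3 -> log_len=4
Op 7: append 1 -> log_len=5
Op 8: append 2 -> log_len=7
Op 9: F1 acks idx 4 -> match: F0=1 F1=4; commitIndex=4
Op 10: F1 acks idx 1 -> match: F0=1 F1=4; commitIndex=4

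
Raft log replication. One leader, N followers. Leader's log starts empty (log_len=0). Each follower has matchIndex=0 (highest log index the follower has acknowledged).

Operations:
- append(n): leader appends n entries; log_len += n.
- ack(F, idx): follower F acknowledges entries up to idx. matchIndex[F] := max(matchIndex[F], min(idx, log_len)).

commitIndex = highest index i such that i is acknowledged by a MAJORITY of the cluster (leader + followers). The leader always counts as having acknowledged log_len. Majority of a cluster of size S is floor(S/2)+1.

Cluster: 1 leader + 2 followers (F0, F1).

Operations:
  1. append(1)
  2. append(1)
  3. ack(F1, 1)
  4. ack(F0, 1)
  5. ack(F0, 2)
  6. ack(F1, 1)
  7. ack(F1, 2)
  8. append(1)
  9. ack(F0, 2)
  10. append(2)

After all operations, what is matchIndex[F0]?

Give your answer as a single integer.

Answer: 2

Derivation:
Op 1: append 1 -> log_len=1
Op 2: append 1 -> log_len=2
Op 3: F1 acks idx 1 -> match: F0=0 F1=1; commitIndex=1
Op 4: F0 acks idx 1 -> match: F0=1 F1=1; commitIndex=1
Op 5: F0 acks idx 2 -> match: F0=2 F1=1; commitIndex=2
Op 6: F1 acks idx 1 -> match: F0=2 F1=1; commitIndex=2
Op 7: F1 acks idx 2 -> match: F0=2 F1=2; commitIndex=2
Op 8: append 1 -> log_len=3
Op 9: F0 acks idx 2 -> match: F0=2 F1=2; commitIndex=2
Op 10: append 2 -> log_len=5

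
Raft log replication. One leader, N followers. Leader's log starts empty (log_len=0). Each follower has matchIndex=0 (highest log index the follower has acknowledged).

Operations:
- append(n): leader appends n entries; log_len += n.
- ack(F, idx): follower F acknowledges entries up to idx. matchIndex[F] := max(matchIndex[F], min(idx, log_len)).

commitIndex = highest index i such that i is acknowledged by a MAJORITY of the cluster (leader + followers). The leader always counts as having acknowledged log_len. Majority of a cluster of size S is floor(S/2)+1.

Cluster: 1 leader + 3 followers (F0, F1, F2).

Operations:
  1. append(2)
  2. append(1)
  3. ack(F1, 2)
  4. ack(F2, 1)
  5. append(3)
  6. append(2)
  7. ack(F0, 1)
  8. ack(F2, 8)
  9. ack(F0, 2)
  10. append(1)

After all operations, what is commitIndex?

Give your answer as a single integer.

Answer: 2

Derivation:
Op 1: append 2 -> log_len=2
Op 2: append 1 -> log_len=3
Op 3: F1 acks idx 2 -> match: F0=0 F1=2 F2=0; commitIndex=0
Op 4: F2 acks idx 1 -> match: F0=0 F1=2 F2=1; commitIndex=1
Op 5: append 3 -> log_len=6
Op 6: append 2 -> log_len=8
Op 7: F0 acks idx 1 -> match: F0=1 F1=2 F2=1; commitIndex=1
Op 8: F2 acks idx 8 -> match: F0=1 F1=2 F2=8; commitIndex=2
Op 9: F0 acks idx 2 -> match: F0=2 F1=2 F2=8; commitIndex=2
Op 10: append 1 -> log_len=9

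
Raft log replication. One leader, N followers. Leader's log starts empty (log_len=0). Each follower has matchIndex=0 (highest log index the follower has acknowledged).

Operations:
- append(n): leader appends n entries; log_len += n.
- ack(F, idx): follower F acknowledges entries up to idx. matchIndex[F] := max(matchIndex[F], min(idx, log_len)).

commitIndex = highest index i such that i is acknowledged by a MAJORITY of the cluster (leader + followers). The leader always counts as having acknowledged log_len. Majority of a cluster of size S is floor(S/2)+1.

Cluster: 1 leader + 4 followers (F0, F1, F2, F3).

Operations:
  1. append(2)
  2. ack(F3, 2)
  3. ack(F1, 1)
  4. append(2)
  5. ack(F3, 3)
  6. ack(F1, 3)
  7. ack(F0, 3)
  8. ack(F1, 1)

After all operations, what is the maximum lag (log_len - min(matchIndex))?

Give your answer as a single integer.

Answer: 4

Derivation:
Op 1: append 2 -> log_len=2
Op 2: F3 acks idx 2 -> match: F0=0 F1=0 F2=0 F3=2; commitIndex=0
Op 3: F1 acks idx 1 -> match: F0=0 F1=1 F2=0 F3=2; commitIndex=1
Op 4: append 2 -> log_len=4
Op 5: F3 acks idx 3 -> match: F0=0 F1=1 F2=0 F3=3; commitIndex=1
Op 6: F1 acks idx 3 -> match: F0=0 F1=3 F2=0 F3=3; commitIndex=3
Op 7: F0 acks idx 3 -> match: F0=3 F1=3 F2=0 F3=3; commitIndex=3
Op 8: F1 acks idx 1 -> match: F0=3 F1=3 F2=0 F3=3; commitIndex=3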